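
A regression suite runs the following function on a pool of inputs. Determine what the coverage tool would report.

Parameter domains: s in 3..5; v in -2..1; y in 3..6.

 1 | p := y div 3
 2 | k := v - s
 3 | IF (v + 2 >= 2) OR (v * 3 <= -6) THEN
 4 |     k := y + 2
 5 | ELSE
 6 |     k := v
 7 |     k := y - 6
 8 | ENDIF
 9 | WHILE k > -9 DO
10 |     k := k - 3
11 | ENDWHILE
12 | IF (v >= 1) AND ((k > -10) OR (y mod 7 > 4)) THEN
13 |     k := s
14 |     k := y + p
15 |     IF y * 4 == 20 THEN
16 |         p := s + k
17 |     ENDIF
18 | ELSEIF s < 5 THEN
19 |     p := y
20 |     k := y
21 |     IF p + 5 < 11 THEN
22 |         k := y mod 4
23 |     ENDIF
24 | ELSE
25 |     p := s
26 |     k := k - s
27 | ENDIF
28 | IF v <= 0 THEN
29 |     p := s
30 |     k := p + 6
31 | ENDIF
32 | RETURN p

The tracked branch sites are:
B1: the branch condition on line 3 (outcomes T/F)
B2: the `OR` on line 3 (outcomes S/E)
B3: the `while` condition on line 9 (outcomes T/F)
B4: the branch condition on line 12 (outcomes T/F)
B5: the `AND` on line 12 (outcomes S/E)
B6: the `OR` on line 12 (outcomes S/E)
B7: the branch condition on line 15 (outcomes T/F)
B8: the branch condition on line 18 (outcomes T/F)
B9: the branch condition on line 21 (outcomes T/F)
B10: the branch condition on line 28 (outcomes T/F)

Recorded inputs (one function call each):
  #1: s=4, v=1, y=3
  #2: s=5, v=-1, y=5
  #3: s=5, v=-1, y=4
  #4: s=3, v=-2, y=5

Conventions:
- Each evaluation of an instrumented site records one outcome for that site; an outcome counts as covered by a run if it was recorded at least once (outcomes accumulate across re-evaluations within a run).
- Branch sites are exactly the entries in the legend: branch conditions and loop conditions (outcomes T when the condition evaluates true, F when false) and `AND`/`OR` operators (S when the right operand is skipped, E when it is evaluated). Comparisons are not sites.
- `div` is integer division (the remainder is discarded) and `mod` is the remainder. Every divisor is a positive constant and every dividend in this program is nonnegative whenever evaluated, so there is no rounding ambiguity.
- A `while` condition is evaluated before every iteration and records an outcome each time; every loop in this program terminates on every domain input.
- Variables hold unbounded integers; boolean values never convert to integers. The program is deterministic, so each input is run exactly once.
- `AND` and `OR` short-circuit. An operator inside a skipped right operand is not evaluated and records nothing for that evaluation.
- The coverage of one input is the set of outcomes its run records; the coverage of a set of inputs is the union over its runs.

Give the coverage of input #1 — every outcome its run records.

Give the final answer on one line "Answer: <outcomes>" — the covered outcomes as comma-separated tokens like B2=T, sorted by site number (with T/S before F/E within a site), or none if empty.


Event log for input #1 (s=4, v=1, y=3):
  B2->S, B1->T, B3->T, B3->T, B3->T, B3->T, B3->T, B3->F, B5->E, B6->E
  B4->F, B8->T, B9->T, B10->F
collecting distinct outcomes: B1=T, B2=S, B3=T, B3=F, B4=F, B5=E, B6=E, B8=T, B9=T, B10=F
Answer: B1=T, B2=S, B3=T, B3=F, B4=F, B5=E, B6=E, B8=T, B9=T, B10=F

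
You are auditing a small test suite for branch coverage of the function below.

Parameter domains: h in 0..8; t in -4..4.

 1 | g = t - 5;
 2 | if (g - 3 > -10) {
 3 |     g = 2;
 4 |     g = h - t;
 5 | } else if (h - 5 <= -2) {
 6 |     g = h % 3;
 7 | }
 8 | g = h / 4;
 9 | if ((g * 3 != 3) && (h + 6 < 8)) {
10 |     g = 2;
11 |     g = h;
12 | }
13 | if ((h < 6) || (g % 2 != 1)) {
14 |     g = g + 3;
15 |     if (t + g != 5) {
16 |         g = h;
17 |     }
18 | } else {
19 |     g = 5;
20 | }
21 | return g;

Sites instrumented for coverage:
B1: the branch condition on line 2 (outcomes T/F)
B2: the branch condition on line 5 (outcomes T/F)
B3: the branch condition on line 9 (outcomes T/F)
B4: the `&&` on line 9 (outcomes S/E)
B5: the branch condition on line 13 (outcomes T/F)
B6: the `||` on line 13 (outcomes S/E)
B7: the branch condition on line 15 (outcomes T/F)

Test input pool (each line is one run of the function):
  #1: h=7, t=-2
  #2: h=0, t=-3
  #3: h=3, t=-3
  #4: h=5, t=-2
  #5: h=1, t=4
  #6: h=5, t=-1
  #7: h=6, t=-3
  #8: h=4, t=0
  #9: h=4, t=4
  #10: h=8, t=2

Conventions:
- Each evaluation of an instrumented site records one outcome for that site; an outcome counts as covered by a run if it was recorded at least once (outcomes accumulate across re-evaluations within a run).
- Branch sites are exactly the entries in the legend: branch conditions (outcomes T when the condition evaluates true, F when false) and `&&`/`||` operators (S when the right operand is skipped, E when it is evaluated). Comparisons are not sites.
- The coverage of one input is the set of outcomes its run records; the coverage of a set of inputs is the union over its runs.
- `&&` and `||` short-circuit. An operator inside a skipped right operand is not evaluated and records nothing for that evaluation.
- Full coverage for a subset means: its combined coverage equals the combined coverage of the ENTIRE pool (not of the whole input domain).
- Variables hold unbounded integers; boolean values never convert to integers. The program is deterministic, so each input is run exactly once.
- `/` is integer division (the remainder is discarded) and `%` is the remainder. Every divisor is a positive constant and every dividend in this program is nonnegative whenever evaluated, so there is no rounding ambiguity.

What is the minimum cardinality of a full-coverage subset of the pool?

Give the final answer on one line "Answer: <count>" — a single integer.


input #1 (h=7, t=-2): covers B1=F, B2=F, B3=F, B4=S, B5=F, B6=E
input #2 (h=0, t=-3): covers B1=F, B2=T, B3=T, B4=E, B5=T, B6=S, B7=T
input #3 (h=3, t=-3): covers B1=F, B2=T, B3=F, B4=E, B5=T, B6=S, B7=T
input #4 (h=5, t=-2): covers B1=F, B2=F, B3=F, B4=S, B5=T, B6=S, B7=T
input #5 (h=1, t=4): covers B1=T, B3=T, B4=E, B5=T, B6=S, B7=T
input #6 (h=5, t=-1): covers B1=T, B3=F, B4=S, B5=T, B6=S, B7=T
input #7 (h=6, t=-3): covers B1=F, B2=F, B3=F, B4=S, B5=F, B6=E
input #8 (h=4, t=0): covers B1=T, B3=F, B4=S, B5=T, B6=S, B7=T
input #9 (h=4, t=4): covers B1=T, B3=F, B4=S, B5=T, B6=S, B7=T
input #10 (h=8, t=2): covers B1=T, B3=F, B4=E, B5=T, B6=E, B7=T
the full pool covers 13 outcomes: B1=T, B1=F, B2=T, B2=F, B3=T, B3=F, B4=S, B4=E, B5=T, B5=F, B6=S, B6=E, B7=T
checked all size-1 subsets: none covers 13 outcomes (max 7/13)
checked all size-2 subsets: none covers 13 outcomes (max 12/13)
size 3: inputs {1, 2, 5} cover all 13 outcomes, and no lexicographically smaller subset of this size does
Answer: 3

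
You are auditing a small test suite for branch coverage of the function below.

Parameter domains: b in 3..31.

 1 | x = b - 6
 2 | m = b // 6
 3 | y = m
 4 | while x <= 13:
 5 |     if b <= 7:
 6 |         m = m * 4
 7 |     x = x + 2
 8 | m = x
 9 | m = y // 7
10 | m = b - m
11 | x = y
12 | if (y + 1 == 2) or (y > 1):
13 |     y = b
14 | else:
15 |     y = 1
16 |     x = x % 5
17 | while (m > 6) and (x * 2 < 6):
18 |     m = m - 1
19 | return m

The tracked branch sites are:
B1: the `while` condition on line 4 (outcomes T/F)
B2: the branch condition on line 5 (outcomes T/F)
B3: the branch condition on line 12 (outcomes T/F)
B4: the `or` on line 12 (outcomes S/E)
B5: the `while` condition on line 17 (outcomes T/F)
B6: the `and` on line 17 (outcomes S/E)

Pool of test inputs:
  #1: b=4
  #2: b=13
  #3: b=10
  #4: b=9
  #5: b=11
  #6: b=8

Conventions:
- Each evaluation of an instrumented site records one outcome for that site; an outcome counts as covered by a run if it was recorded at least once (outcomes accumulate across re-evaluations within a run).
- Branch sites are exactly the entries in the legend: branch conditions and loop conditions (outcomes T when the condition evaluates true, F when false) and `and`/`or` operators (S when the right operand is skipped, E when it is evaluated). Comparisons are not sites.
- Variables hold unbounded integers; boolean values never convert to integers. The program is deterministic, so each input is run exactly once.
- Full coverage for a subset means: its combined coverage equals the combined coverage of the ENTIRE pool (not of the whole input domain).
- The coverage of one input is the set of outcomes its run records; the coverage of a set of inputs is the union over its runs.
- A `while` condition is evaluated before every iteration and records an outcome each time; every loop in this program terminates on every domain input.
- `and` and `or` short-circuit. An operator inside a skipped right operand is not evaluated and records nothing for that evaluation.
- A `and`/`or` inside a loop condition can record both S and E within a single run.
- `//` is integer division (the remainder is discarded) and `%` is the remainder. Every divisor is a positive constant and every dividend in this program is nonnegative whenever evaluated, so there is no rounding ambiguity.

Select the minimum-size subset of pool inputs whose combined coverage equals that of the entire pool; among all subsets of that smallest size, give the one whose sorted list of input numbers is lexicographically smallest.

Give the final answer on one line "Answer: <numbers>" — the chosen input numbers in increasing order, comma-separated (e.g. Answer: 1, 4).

input #1, b=4: events B1->T, B2->T, B1->T, B2->T, B1->T, B2->T, B1->T, B2->T, B1->T, B2->T, B1->T, B2->T, B1->T, B2->T, ...; outcomes B1=T, B1=F, B2=T, B3=F, B4=E, B5=F, B6=S
input #2, b=13: events B1->T, B2->F, B1->T, B2->F, B1->T, B2->F, B1->T, B2->F, B1->F, B4->E, B3->T, B6->E, B5->T, B6->E, ...; outcomes B1=T, B1=F, B2=F, B3=T, B4=E, B5=T, B5=F, B6=S, B6=E
input #3, b=10: events B1->T, B2->F, B1->T, B2->F, B1->T, B2->F, B1->T, B2->F, B1->T, B2->F, B1->F, B4->S, B3->T, B6->E, ...; outcomes B1=T, B1=F, B2=F, B3=T, B4=S, B5=T, B5=F, B6=S, B6=E
input #4, b=9: events B1->T, B2->F, B1->T, B2->F, B1->T, B2->F, B1->T, B2->F, B1->T, B2->F, B1->T, B2->F, B1->F, B4->S, ...; outcomes B1=T, B1=F, B2=F, B3=T, B4=S, B5=T, B5=F, B6=S, B6=E
input #5, b=11: events B1->T, B2->F, B1->T, B2->F, B1->T, B2->F, B1->T, B2->F, B1->T, B2->F, B1->F, B4->S, B3->T, B6->E, ...; outcomes B1=T, B1=F, B2=F, B3=T, B4=S, B5=T, B5=F, B6=S, B6=E
input #6, b=8: events B1->T, B2->F, B1->T, B2->F, B1->T, B2->F, B1->T, B2->F, B1->T, B2->F, B1->T, B2->F, B1->F, B4->S, ...; outcomes B1=T, B1=F, B2=F, B3=T, B4=S, B5=T, B5=F, B6=S, B6=E
the full pool covers 12 outcomes: B1=T, B1=F, B2=T, B2=F, B3=T, B3=F, B4=S, B4=E, B5=T, B5=F, B6=S, B6=E
checked all size-1 subsets: none covers 12 outcomes (max 9/12)
the canonical winner is {1, 3}: size 2, full 12-outcome coverage, earliest index list among size-2 covers

Answer: 1, 3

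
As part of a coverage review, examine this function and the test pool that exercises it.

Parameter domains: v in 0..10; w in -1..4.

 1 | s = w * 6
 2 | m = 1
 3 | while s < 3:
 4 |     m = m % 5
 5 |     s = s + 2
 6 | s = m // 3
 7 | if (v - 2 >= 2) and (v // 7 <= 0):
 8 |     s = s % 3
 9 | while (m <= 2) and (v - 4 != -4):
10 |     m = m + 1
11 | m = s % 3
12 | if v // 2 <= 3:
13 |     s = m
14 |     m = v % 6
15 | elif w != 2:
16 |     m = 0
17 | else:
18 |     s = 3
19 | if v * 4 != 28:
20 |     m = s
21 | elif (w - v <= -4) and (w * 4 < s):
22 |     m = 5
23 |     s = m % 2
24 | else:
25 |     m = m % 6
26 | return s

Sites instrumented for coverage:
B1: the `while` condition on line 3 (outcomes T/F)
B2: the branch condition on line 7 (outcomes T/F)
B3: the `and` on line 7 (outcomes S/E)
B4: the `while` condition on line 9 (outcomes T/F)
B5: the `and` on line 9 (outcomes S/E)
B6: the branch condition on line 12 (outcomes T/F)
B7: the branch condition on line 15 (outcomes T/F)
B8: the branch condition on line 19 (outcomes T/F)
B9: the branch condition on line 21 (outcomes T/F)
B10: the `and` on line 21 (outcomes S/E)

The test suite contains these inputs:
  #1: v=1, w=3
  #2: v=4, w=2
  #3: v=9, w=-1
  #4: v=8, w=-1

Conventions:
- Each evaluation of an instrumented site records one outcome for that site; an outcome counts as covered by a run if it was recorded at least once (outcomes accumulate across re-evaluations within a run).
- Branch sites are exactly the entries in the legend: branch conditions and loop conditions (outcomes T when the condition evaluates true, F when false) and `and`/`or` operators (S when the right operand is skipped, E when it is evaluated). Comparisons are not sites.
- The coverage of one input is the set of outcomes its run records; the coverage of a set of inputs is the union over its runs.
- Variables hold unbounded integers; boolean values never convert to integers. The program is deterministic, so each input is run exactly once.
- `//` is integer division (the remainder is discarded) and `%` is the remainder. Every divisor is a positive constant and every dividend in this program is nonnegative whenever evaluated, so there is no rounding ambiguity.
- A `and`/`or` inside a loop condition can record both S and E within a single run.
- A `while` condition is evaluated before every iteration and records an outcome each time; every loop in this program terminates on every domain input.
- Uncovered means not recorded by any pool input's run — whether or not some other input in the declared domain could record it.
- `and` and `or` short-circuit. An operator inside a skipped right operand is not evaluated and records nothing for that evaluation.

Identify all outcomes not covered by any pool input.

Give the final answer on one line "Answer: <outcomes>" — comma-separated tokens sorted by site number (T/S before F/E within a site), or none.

test 1 (v=1, w=3) hits B1=F, B2=F, B3=S, B4=T, B4=F, B5=S, B5=E, B6=T, B8=T
test 2 (v=4, w=2) hits B1=F, B2=T, B3=E, B4=T, B4=F, B5=S, B5=E, B6=T, B8=T
test 3 (v=9, w=-1) hits B1=T, B1=F, B2=F, B3=E, B4=T, B4=F, B5=S, B5=E, B6=F, B7=T, B8=T
test 4 (v=8, w=-1) hits B1=T, B1=F, B2=F, B3=E, B4=T, B4=F, B5=S, B5=E, B6=F, B7=T, B8=T
union over the pool: B1=T, B1=F, B2=T, B2=F, B3=S, B3=E, B4=T, B4=F, B5=S, B5=E, B6=T, B6=F, B7=T, B8=T
uncovered (6 of 20): B7=F, B8=F, B9=T, B9=F, B10=S, B10=E

Answer: B7=F, B8=F, B9=T, B9=F, B10=S, B10=E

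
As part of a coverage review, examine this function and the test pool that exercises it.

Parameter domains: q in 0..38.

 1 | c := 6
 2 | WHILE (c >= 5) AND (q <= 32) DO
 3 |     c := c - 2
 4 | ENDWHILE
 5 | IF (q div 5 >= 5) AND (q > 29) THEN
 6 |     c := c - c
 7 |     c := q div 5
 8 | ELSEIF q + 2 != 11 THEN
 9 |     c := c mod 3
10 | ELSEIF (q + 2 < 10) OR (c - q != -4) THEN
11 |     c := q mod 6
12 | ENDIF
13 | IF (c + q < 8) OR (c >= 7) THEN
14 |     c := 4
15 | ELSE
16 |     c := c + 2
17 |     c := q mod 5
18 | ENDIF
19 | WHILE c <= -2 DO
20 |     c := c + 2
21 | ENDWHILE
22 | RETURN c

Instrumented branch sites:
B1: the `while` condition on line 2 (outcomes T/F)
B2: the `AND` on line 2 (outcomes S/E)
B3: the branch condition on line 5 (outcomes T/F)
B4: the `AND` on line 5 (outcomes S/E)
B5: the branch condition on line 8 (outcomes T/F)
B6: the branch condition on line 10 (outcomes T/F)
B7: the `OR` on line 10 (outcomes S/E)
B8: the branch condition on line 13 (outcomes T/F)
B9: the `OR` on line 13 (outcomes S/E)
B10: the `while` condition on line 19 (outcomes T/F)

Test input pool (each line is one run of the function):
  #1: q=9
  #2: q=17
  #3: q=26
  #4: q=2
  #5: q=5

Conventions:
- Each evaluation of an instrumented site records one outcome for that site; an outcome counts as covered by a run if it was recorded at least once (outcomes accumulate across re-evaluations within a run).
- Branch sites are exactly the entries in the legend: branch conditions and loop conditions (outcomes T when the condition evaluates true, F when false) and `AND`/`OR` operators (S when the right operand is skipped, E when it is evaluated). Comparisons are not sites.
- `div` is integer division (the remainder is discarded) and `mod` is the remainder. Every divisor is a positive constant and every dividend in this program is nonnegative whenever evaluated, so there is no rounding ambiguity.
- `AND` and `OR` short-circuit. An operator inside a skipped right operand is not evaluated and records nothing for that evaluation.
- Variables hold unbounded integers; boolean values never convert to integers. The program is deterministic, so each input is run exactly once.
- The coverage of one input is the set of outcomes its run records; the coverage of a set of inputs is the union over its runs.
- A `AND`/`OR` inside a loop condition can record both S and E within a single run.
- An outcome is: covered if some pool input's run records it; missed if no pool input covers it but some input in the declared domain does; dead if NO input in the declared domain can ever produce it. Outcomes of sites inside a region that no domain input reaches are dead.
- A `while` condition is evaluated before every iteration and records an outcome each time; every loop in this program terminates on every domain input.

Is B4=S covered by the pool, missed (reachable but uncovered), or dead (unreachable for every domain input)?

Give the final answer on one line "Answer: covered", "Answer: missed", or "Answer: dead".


B4=S is recorded by pool input(s) 1, 2, 4, 5 -> covered
Answer: covered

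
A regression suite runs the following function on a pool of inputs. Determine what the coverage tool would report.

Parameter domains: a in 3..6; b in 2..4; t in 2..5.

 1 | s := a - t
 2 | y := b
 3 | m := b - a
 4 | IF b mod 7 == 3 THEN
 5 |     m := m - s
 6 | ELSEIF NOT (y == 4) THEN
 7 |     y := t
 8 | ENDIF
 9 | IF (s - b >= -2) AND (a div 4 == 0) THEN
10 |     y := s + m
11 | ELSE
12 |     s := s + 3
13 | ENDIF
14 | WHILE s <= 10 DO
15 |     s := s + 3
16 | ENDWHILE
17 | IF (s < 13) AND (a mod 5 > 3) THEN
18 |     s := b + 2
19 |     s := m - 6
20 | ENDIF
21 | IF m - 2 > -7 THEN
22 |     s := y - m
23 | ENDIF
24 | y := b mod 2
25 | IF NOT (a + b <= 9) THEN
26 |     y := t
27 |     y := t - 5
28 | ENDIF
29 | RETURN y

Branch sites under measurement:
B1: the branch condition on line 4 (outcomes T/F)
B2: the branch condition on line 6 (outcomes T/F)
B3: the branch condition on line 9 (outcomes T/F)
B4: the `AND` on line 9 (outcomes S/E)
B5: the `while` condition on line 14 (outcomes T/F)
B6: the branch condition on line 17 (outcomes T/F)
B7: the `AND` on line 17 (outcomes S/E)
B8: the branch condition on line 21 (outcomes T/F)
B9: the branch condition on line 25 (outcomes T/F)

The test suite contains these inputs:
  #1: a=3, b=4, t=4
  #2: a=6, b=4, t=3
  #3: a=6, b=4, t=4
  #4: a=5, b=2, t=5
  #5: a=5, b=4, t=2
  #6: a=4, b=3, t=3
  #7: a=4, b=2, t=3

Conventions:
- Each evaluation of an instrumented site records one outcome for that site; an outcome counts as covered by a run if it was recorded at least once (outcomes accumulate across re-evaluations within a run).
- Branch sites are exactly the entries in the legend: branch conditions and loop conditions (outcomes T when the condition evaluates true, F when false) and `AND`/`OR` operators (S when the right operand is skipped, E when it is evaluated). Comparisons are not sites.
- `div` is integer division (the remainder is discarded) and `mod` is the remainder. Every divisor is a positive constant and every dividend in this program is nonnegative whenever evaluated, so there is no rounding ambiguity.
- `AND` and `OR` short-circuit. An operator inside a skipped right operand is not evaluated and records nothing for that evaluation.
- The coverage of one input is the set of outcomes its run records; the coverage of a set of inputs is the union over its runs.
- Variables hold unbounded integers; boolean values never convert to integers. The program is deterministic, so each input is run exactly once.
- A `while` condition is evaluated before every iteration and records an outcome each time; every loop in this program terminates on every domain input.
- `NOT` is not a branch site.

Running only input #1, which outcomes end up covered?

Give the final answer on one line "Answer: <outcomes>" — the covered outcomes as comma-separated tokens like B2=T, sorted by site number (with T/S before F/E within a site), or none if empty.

Running input #1 (a=3, b=4, t=4), event by event:
  B1->F, B2->F, B4->S, B3->F, B5->T, B5->T, B5->T, B5->F, B7->E, B6->F
  B8->T, B9->F
as a set, this run covers: B1=F, B2=F, B3=F, B4=S, B5=T, B5=F, B6=F, B7=E, B8=T, B9=F

Answer: B1=F, B2=F, B3=F, B4=S, B5=T, B5=F, B6=F, B7=E, B8=T, B9=F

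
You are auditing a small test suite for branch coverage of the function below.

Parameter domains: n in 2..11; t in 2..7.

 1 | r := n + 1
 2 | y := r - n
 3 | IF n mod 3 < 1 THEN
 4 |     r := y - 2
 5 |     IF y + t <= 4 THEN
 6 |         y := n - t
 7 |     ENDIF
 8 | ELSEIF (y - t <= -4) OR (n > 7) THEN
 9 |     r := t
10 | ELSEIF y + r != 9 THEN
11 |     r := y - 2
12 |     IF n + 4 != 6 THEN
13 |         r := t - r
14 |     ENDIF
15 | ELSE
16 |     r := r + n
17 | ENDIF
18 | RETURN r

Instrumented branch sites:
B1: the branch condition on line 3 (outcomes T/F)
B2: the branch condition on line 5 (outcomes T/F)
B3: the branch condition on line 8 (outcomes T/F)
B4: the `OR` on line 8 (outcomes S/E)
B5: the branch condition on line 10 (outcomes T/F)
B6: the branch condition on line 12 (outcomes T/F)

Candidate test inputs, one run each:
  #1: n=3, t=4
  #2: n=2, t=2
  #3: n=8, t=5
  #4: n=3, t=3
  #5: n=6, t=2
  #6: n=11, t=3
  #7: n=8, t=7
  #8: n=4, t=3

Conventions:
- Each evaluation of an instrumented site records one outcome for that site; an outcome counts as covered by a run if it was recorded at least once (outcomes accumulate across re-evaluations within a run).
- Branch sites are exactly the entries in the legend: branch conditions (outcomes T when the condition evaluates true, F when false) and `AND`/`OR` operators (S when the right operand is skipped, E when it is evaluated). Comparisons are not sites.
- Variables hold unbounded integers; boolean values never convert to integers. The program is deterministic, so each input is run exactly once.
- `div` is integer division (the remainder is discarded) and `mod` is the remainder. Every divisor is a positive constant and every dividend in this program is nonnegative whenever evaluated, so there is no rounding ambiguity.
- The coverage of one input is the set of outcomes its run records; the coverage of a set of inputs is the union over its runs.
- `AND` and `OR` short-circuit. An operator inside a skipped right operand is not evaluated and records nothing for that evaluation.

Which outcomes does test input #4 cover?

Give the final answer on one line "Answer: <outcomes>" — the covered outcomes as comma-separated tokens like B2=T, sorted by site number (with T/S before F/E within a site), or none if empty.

Running input #4 (n=3, t=3), event by event:
  B1->T, B2->T
collecting distinct outcomes: B1=T, B2=T

Answer: B1=T, B2=T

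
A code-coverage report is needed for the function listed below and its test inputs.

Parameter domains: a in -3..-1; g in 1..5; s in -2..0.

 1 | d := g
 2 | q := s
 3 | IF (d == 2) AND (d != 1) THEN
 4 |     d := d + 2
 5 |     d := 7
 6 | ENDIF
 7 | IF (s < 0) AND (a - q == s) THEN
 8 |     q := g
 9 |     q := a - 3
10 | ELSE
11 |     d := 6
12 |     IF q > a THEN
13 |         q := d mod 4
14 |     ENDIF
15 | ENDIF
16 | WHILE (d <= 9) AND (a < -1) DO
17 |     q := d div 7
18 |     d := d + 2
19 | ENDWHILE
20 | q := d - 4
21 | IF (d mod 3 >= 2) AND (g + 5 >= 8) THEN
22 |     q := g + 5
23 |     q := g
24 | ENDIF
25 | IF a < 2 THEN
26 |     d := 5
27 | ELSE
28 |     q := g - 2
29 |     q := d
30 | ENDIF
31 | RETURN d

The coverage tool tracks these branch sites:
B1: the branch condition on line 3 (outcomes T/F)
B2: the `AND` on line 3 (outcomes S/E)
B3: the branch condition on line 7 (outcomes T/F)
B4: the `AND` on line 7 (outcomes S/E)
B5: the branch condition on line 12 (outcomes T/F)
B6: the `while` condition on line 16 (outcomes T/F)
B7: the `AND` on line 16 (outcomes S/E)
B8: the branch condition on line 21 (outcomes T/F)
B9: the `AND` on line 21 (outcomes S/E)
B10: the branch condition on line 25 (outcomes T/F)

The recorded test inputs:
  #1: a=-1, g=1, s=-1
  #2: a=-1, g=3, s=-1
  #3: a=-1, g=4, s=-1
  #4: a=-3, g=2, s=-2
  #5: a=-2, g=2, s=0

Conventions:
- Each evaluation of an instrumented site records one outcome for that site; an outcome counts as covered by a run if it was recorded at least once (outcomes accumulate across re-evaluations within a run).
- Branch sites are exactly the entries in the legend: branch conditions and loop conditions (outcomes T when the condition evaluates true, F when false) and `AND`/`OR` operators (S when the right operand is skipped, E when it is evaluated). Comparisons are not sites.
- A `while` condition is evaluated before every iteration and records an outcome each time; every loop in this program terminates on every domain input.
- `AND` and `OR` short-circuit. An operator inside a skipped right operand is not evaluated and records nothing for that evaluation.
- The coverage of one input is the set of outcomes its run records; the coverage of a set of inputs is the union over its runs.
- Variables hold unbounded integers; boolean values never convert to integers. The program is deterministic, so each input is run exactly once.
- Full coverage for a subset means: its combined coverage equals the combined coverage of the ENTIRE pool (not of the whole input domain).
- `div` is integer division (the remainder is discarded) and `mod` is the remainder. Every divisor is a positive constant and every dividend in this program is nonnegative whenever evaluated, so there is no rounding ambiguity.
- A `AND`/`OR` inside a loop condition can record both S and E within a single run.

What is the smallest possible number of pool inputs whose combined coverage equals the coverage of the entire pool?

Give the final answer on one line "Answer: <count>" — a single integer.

run #1 (a=-1, g=1, s=-1) records B1=F, B2=S, B3=F, B4=E, B5=F, B6=F, B7=E, B8=F, B9=S, B10=T
run #2 (a=-1, g=3, s=-1) records B1=F, B2=S, B3=F, B4=E, B5=F, B6=F, B7=E, B8=F, B9=S, B10=T
run #3 (a=-1, g=4, s=-1) records B1=F, B2=S, B3=F, B4=E, B5=F, B6=F, B7=E, B8=F, B9=S, B10=T
run #4 (a=-3, g=2, s=-2) records B1=T, B2=E, B3=F, B4=E, B5=T, B6=T, B6=F, B7=S, B7=E, B8=F, B9=S, B10=T
run #5 (a=-2, g=2, s=0) records B1=T, B2=E, B3=F, B4=S, B5=T, B6=T, B6=F, B7=S, B7=E, B8=F, B9=S, B10=T
union over all inputs: B1=T, B1=F, B2=S, B2=E, B3=F, B4=S, B4=E, B5=T, B5=F, B6=T, B6=F, B7=S, B7=E, B8=F, B9=S, B10=T (16 outcomes)
checked all size-1 subsets: none covers 16 outcomes (max 12/16)
inputs {1, 5} (size 2) cover everything; no size-2 subset with a lexicographically smaller index list covers all 16

Answer: 2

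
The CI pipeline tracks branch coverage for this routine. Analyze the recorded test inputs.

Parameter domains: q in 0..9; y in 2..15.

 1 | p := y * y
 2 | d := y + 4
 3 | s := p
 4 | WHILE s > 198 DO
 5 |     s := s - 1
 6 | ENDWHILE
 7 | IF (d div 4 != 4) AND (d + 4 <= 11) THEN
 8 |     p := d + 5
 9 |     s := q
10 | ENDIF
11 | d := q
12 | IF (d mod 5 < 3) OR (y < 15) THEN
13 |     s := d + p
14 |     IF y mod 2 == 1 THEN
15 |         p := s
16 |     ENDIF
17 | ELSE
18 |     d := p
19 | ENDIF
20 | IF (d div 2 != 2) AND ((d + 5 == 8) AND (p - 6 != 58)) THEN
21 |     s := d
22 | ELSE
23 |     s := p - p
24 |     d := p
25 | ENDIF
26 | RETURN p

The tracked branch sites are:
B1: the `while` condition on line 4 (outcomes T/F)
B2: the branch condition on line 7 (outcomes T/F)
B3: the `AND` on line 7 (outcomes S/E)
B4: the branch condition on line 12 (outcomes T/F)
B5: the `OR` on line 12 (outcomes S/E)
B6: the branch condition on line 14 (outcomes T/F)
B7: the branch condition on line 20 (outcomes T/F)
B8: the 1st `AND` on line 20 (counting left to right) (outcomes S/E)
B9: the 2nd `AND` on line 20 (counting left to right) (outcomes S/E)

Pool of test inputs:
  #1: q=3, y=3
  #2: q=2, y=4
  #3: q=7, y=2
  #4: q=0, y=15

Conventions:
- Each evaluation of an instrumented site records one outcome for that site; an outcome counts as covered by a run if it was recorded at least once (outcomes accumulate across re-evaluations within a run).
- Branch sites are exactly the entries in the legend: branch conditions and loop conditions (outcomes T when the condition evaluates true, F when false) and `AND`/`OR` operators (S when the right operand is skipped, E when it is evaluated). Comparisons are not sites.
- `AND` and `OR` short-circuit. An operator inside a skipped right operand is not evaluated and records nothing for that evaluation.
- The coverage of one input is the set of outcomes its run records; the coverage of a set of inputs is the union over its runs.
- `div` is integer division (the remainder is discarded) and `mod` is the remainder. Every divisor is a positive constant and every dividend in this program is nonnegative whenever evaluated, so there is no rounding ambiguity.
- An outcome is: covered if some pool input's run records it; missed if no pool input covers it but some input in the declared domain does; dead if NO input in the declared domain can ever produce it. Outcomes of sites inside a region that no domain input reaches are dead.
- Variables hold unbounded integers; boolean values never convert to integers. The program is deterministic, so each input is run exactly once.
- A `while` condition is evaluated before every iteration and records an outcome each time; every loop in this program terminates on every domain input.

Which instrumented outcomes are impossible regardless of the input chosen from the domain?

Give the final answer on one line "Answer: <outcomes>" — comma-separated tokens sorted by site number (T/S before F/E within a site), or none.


running all 140 domain inputs and tallying outcomes:
  reachable outcomes have witnesses, e.g. B1=T (e.g. q=0, y=15), B1=F (e.g. q=0, y=2), B2=T (e.g. q=0, y=2), B2=F (e.g. q=0, y=4)
Answer: none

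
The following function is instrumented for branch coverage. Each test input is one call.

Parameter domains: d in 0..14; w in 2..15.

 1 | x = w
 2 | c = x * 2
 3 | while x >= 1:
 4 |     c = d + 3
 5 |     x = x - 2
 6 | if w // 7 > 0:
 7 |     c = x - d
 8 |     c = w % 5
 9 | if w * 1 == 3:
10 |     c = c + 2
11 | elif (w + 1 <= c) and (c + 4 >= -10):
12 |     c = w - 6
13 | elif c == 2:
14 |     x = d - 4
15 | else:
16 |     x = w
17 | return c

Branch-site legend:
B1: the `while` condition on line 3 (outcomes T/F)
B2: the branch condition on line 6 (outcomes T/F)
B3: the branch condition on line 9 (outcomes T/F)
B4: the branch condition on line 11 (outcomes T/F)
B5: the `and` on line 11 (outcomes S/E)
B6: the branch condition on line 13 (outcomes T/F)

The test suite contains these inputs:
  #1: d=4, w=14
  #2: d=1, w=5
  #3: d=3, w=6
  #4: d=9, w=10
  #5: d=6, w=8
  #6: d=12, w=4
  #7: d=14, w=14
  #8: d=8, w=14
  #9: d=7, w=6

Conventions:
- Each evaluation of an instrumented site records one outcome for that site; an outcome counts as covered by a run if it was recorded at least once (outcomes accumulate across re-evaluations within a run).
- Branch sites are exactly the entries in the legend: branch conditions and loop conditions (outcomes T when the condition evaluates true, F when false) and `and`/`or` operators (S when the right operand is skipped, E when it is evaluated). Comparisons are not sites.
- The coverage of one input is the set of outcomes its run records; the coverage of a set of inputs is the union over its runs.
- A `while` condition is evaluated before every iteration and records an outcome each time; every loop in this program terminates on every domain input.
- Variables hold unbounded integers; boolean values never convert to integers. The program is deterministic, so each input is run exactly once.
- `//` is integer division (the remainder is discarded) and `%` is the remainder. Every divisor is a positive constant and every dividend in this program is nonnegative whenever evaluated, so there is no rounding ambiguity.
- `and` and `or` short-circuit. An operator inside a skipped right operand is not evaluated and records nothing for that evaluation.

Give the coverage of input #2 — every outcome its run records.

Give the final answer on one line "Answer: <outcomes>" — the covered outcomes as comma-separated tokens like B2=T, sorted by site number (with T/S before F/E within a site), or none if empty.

Tracing the run of input #2 (d=1, w=5):
  B1->T, B1->T, B1->T, B1->F, B2->F, B3->F, B5->S, B4->F, B6->F
as a set, this run covers: B1=T, B1=F, B2=F, B3=F, B4=F, B5=S, B6=F

Answer: B1=T, B1=F, B2=F, B3=F, B4=F, B5=S, B6=F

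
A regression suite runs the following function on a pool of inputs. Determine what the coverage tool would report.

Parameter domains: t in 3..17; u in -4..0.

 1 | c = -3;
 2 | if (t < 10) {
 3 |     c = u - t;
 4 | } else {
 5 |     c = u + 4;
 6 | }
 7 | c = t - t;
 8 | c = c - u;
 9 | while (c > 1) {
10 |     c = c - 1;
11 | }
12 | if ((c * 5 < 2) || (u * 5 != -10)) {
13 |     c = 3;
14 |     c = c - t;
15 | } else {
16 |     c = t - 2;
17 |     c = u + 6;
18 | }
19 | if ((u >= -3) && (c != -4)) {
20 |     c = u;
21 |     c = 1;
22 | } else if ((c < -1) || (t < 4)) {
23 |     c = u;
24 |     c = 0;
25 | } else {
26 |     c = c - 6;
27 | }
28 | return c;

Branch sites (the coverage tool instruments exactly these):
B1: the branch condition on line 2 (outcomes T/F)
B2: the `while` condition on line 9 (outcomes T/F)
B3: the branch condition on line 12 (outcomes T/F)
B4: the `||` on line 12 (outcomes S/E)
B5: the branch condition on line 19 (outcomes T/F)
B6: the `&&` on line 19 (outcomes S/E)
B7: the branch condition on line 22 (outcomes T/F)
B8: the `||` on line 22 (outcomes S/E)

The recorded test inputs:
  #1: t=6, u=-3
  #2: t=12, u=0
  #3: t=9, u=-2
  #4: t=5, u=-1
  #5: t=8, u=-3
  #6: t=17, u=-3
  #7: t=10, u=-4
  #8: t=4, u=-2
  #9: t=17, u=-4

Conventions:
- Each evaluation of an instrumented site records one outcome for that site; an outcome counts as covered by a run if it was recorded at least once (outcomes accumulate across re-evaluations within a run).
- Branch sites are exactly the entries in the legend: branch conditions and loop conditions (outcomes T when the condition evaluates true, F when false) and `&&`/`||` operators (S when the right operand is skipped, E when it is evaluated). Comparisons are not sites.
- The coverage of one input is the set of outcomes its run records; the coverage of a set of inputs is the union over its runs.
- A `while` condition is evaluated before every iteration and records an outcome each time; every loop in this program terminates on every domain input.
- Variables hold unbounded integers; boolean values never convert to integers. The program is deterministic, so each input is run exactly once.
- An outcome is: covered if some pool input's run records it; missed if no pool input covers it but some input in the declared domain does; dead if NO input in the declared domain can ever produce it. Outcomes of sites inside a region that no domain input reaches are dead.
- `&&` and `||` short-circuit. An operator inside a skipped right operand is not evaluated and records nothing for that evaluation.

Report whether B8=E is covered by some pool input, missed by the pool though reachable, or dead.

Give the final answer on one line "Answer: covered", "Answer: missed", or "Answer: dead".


no pool input records B8=E
but domain input (t=3, u=-4) does record it -> reachable, so missed
Answer: missed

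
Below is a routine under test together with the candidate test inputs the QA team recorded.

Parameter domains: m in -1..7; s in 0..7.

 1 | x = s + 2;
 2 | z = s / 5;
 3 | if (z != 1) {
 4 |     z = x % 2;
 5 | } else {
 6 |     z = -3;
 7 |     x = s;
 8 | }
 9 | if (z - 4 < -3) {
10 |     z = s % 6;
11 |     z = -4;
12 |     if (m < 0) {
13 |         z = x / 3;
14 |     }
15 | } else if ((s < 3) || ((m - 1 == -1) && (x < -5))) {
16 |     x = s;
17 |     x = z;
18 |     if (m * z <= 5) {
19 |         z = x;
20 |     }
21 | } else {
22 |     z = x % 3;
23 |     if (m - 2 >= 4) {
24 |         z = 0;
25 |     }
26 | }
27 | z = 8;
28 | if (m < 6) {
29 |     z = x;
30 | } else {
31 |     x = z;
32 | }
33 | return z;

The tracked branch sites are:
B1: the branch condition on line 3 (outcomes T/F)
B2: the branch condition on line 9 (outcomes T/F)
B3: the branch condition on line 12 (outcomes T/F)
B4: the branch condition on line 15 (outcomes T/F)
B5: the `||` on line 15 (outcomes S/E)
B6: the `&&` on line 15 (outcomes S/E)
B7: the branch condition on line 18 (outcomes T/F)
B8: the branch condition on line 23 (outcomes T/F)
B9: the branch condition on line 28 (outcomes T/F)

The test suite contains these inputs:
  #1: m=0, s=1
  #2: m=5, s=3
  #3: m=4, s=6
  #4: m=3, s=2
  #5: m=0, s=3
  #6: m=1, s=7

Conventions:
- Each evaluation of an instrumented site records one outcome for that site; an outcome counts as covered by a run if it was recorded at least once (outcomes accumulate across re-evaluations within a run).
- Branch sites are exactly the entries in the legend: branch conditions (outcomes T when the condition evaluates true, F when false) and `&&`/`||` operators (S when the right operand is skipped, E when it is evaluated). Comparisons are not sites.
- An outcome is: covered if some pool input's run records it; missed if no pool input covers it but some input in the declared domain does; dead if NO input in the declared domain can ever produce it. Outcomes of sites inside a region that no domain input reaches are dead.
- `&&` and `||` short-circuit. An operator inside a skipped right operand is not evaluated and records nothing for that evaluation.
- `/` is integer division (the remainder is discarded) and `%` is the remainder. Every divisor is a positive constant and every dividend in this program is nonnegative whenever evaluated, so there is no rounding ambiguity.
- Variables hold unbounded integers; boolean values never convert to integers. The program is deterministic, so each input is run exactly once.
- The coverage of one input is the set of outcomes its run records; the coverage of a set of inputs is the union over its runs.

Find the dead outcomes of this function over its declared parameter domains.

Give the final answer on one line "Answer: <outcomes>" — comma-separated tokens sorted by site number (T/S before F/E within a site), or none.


sweeping the full domain (72 inputs) for each outcome:
  reachable outcomes have witnesses, e.g. B1=T (e.g. m=-1, s=0), B1=F (e.g. m=-1, s=5), B2=T (e.g. m=-1, s=0), B2=F (e.g. m=-1, s=1)
Answer: none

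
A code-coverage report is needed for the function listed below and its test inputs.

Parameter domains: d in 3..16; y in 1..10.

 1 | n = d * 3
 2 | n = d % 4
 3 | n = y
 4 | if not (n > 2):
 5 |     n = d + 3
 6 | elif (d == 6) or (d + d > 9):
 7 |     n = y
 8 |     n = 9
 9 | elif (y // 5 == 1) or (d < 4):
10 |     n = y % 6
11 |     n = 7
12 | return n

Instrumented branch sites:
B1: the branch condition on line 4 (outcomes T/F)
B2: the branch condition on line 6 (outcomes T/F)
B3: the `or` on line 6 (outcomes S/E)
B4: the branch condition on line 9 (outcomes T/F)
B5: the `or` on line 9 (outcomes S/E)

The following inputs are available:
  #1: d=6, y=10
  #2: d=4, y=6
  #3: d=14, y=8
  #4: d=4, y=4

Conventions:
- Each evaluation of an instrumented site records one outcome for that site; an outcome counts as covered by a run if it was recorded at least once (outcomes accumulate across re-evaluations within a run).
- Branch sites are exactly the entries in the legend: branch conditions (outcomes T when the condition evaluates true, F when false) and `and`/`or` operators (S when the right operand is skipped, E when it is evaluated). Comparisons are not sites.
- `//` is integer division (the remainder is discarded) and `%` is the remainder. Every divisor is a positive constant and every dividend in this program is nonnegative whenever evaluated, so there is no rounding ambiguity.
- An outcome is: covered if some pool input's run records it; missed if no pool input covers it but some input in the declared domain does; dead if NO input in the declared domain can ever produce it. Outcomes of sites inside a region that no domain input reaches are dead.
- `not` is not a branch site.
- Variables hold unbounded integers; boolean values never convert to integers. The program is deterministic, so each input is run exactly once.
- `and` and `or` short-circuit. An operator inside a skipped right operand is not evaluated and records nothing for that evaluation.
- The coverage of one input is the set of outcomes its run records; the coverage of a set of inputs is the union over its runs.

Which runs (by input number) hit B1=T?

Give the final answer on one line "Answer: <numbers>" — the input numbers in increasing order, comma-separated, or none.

input #1 (d=6, y=10): does not record B1=T
input #2 (d=4, y=6): does not record B1=T
input #3 (d=14, y=8): does not record B1=T
input #4 (d=4, y=4): does not record B1=T

Answer: none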